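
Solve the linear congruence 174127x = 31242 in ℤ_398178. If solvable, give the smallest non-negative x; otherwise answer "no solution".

First find gcd(174127, 398178):
398178 = 2·174127 + 49924
174127 = 3·49924 + 24355
49924 = 2·24355 + 1214
24355 = 20·1214 + 75
1214 = 16·75 + 14
75 = 5·14 + 5
14 = 2·5 + 4
5 = 1·4 + 1
4 = 4·1 + 0
gcd = 1, so a unique solution mod 398178 exists.
Back-substitute for the Bézout coefficients:
1 = 5 − 4
1 = −14 + 3·5
1 = 3·75 − 16·14
1 = −16·1214 + 259·75
1 = 259·24355 − 5196·1214
1 = −5196·49924 + 10651·24355
1 = 10651·174127 − 37149·49924
1 = −37149·398178 + 84949·174127
So 174127·(84949) ≡ 1 (mod 398178), giving 174127⁻¹ ≡ 84949.
x ≡ 174127⁻¹·31242 ≡ 84949·31242 ≡ 120288 (mod 398178).

120288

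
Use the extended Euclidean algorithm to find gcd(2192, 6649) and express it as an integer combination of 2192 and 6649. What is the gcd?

1

Repeated division:
6649 = 3·2192 + 73
2192 = 30·73 + 2
73 = 36·2 + 1
2 = 2·1 + 0
gcd(2192, 6649) = 1.
Back-substituting:
1 = 73 − 36·2
1 = −36·2192 + 1081·73
1 = 1081·6649 − 3279·2192
So 1 = (1081)·6649 + (-3279)·2192.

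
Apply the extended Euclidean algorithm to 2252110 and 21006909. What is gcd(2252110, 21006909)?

7

Euclidean algorithm:
21006909 = 9*2252110 + 737919
2252110 = 3*737919 + 38353
737919 = 19*38353 + 9212
38353 = 4*9212 + 1505
9212 = 6*1505 + 182
1505 = 8*182 + 49
182 = 3*49 + 35
49 = 1*35 + 14
35 = 2*14 + 7
14 = 2*7 + 0
gcd(2252110, 21006909) = 7.
Back-substituting:
7 = 35 − 2·14
7 = −2·49 + 3·35
7 = 3·182 − 11·49
7 = −11·1505 + 91·182
7 = 91·9212 − 557·1505
7 = −557·38353 + 2319·9212
7 = 2319·737919 − 44618·38353
7 = −44618·2252110 + 136173·737919
7 = 136173·21006909 − 1270175·2252110
So 7 = (136173)·21006909 + (-1270175)·2252110.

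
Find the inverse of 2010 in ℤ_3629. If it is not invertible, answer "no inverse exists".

3035

Apply the Euclidean algorithm to 3629 and 2010:
3629 = 1*2010 + 1619
2010 = 1*1619 + 391
1619 = 4*391 + 55
391 = 7*55 + 6
55 = 9*6 + 1
6 = 6*1 + 0
The gcd is 1. Working backward:
1 = 55 − 9·6
1 = −9·391 + 64·55
1 = 64·1619 − 265·391
1 = −265·2010 + 329·1619
1 = 329·3629 − 594·2010
So 2010·(-594) ≡ 1 (mod 3629), and -594 ≡ 3035 (mod 3629).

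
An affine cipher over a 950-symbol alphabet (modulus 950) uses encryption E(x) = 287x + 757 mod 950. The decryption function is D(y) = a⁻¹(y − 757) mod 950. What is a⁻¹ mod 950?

523

Run Euclid on (950, 287):
950 = 3×287 + 89
287 = 3×89 + 20
89 = 4×20 + 9
20 = 2×9 + 2
9 = 4×2 + 1
2 = 2×1 + 0
The gcd is 1. Working backward:
1 = 9 − 4·2
1 = −4·20 + 9·9
1 = 9·89 − 40·20
1 = −40·287 + 129·89
1 = 129·950 − 427·287
Thus 287·(-427) ≡ 1 (mod 950); reducing, -427 mod 950 = 523.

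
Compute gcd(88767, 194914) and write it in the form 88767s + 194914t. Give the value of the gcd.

Euclidean algorithm:
194914 = 2·88767 + 17380
88767 = 5·17380 + 1867
17380 = 9·1867 + 577
1867 = 3·577 + 136
577 = 4·136 + 33
136 = 4·33 + 4
33 = 8·4 + 1
4 = 4·1 + 0
gcd(88767, 194914) = 1.
Working backward:
1 = 33 − 8·4
1 = −8·136 + 33·33
1 = 33·577 − 140·136
1 = −140·1867 + 453·577
1 = 453·17380 − 4217·1867
1 = −4217·88767 + 21538·17380
1 = 21538·194914 − 47293·88767
So 1 = (21538)·194914 + (-47293)·88767.

1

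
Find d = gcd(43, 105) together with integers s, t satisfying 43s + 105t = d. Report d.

Apply Euclid's algorithm to 105 and 43:
105 = 2*43 + 19
43 = 2*19 + 5
19 = 3*5 + 4
5 = 1*4 + 1
4 = 4*1 + 0
gcd(43, 105) = 1.
Express as a combination:
1 = 5 − 4
1 = −19 + 4·5
1 = 4·43 − 9·19
1 = −9·105 + 22·43
So 1 = (-9)·105 + (22)·43.

1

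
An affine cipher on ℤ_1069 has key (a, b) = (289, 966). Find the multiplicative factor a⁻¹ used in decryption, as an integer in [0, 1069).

Apply the Euclidean algorithm to 1069 and 289:
1069 = 3*289 + 202
289 = 1*202 + 87
202 = 2*87 + 28
87 = 3*28 + 3
28 = 9*3 + 1
3 = 3*1 + 0
The gcd is 1. Working backward:
1 = 28 − 9·3
1 = −9·87 + 28·28
1 = 28·202 − 65·87
1 = −65·289 + 93·202
1 = 93·1069 − 344·289
So 289·(-344) ≡ 1 (mod 1069), and -344 ≡ 725 (mod 1069).

725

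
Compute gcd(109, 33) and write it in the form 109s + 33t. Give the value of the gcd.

1

Euclidean algorithm:
109 = 3*33 + 10
33 = 3*10 + 3
10 = 3*3 + 1
3 = 3*1 + 0
gcd(109, 33) = 1.
Express as a combination:
1 = 10 − 3·3
1 = −3·33 + 10·10
1 = 10·109 − 33·33
So 1 = (10)·109 + (-33)·33.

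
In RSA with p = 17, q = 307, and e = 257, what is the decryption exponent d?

φ(n) = (p−1)(q−1) = 16·306 = 4896.
Need d with 257·d ≡ 1 (mod 4896). Apply the extended Euclidean algorithm:
4896 = 19×257 + 13
257 = 19×13 + 10
13 = 1×10 + 3
10 = 3×3 + 1
3 = 3×1 + 0
Back-substitute:
1 = 10 − 3·3
1 = −3·13 + 4·10
1 = 4·257 − 79·13
1 = −79·4896 + 1505·257
So 257·1505 ≡ 1 (mod 4896), hence d = 1505.

1505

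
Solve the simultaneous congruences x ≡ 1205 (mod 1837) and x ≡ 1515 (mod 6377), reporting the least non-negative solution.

Write x = 1205 + 1837·k. Then 1837·k ≡ 1515 − 1205 ≡ 310 (mod 6377).
Need 1837⁻¹ mod 6377. Extended Euclid on (6377, 1837):
6377 = 3*1837 + 866
1837 = 2*866 + 105
866 = 8*105 + 26
105 = 4*26 + 1
26 = 26*1 + 0
Back-substitute:
1 = 105 − 4·26
1 = −4·866 + 33·105
1 = 33·1837 − 70·866
1 = −70·6377 + 243·1837
1837⁻¹ ≡ 243 (mod 6377), so k ≡ 243·310 ≡ 5183 (mod 6377).
x = 1205 + 1837·5183 = 9522376.

9522376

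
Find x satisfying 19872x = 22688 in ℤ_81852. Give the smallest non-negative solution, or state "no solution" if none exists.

gcd(19872, 81852):
81852 = 4*19872 + 2364
19872 = 8*2364 + 960
2364 = 2*960 + 444
960 = 2*444 + 72
444 = 6*72 + 12
72 = 6*12 + 0
gcd = 12, but 12 ∤ 22688, so the congruence has no solution.

no solution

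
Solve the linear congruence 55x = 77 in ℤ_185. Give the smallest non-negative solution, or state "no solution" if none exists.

no solution

gcd(55, 185):
185 = 3×55 + 20
55 = 2×20 + 15
20 = 1×15 + 5
15 = 3×5 + 0
gcd = 5, but 5 ∤ 77, so the congruence has no solution.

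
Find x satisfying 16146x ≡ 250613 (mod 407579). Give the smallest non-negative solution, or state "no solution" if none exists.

First find gcd(16146, 407579):
407579 = 25·16146 + 3929
16146 = 4·3929 + 430
3929 = 9·430 + 59
430 = 7·59 + 17
59 = 3·17 + 8
17 = 2·8 + 1
8 = 8·1 + 0
gcd = 1, so a unique solution mod 407579 exists.
Back-substitute for the Bézout coefficients:
1 = 17 − 2·8
1 = −2·59 + 7·17
1 = 7·430 − 51·59
1 = −51·3929 + 466·430
1 = 466·16146 − 1915·3929
1 = −1915·407579 + 48341·16146
So 16146·(48341) ≡ 1 (mod 407579), giving 16146⁻¹ ≡ 48341.
x ≡ 16146⁻¹·250613 ≡ 48341·250613 ≡ 4837 (mod 407579).

4837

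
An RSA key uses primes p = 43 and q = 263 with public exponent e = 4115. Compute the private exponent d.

3947

φ(n) = (p−1)(q−1) = 42·262 = 11004.
Need d with 4115·d ≡ 1 (mod 11004). Apply the extended Euclidean algorithm:
11004 = 2*4115 + 2774
4115 = 1*2774 + 1341
2774 = 2*1341 + 92
1341 = 14*92 + 53
92 = 1*53 + 39
53 = 1*39 + 14
39 = 2*14 + 11
14 = 1*11 + 3
11 = 3*3 + 2
3 = 1*2 + 1
2 = 2*1 + 0
Back-substitute:
1 = 3 − 2
1 = −11 + 4·3
1 = 4·14 − 5·11
1 = −5·39 + 14·14
1 = 14·53 − 19·39
1 = −19·92 + 33·53
1 = 33·1341 − 481·92
1 = −481·2774 + 995·1341
1 = 995·4115 − 1476·2774
1 = −1476·11004 + 3947·4115
So 4115·3947 ≡ 1 (mod 11004), hence d = 3947.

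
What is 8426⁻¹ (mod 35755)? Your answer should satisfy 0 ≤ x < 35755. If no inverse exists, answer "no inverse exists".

Apply the Euclidean algorithm to 35755 and 8426:
35755 = 4·8426 + 2051
8426 = 4·2051 + 222
2051 = 9·222 + 53
222 = 4·53 + 10
53 = 5·10 + 3
10 = 3·3 + 1
3 = 3·1 + 0
Since gcd(8426, 35755) = 1, back-substitute to write 1 as a combination:
1 = 10 − 3·3
1 = −3·53 + 16·10
1 = 16·222 − 67·53
1 = −67·2051 + 619·222
1 = 619·8426 − 2543·2051
1 = −2543·35755 + 10791·8426
So 8426·10791 ≡ 1 (mod 35755).

10791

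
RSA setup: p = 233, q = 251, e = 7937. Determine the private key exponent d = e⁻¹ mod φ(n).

3873

φ(n) = (p−1)(q−1) = 232·250 = 58000.
Need d with 7937·d ≡ 1 (mod 58000). Apply the extended Euclidean algorithm:
58000 = 7×7937 + 2441
7937 = 3×2441 + 614
2441 = 3×614 + 599
614 = 1×599 + 15
599 = 39×15 + 14
15 = 1×14 + 1
14 = 14×1 + 0
Back-substitute:
1 = 15 − 14
1 = −599 + 40·15
1 = 40·614 − 41·599
1 = −41·2441 + 163·614
1 = 163·7937 − 530·2441
1 = −530·58000 + 3873·7937
So 7937·3873 ≡ 1 (mod 58000), hence d = 3873.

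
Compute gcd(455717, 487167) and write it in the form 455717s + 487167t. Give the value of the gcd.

Euclidean algorithm:
487167 = 1·455717 + 31450
455717 = 14·31450 + 15417
31450 = 2·15417 + 616
15417 = 25·616 + 17
616 = 36·17 + 4
17 = 4·4 + 1
4 = 4·1 + 0
gcd(455717, 487167) = 1.
Back-substituting:
1 = 17 − 4·4
1 = −4·616 + 145·17
1 = 145·15417 − 3629·616
1 = −3629·31450 + 7403·15417
1 = 7403·455717 − 107271·31450
1 = −107271·487167 + 114674·455717
So 1 = (-107271)·487167 + (114674)·455717.

1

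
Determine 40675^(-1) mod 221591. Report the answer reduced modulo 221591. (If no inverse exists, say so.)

168687

Extended Euclidean algorithm:
221591 = 5×40675 + 18216
40675 = 2×18216 + 4243
18216 = 4×4243 + 1244
4243 = 3×1244 + 511
1244 = 2×511 + 222
511 = 2×222 + 67
222 = 3×67 + 21
67 = 3×21 + 4
21 = 5×4 + 1
4 = 4×1 + 0
Since gcd(40675, 221591) = 1, back-substitute to write 1 as a combination:
1 = 21 − 5·4
1 = −5·67 + 16·21
1 = 16·222 − 53·67
1 = −53·511 + 122·222
1 = 122·1244 − 297·511
1 = −297·4243 + 1013·1244
1 = 1013·18216 − 4349·4243
1 = −4349·40675 + 9711·18216
1 = 9711·221591 − 52904·40675
So 40675·(-52904) ≡ 1 (mod 221591), and -52904 ≡ 168687 (mod 221591).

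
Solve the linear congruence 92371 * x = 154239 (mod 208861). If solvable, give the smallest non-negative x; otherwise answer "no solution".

166598

First find gcd(92371, 208861):
208861 = 2·92371 + 24119
92371 = 3·24119 + 20014
24119 = 1·20014 + 4105
20014 = 4·4105 + 3594
4105 = 1·3594 + 511
3594 = 7·511 + 17
511 = 30·17 + 1
17 = 17·1 + 0
gcd = 1, so a unique solution mod 208861 exists.
Back-substitute for the Bézout coefficients:
1 = 511 − 30·17
1 = −30·3594 + 211·511
1 = 211·4105 − 241·3594
1 = −241·20014 + 1175·4105
1 = 1175·24119 − 1416·20014
1 = −1416·92371 + 5423·24119
1 = 5423·208861 − 12262·92371
So 92371·(-12262) ≡ 1 (mod 208861), giving 92371⁻¹ ≡ 196599.
x ≡ 92371⁻¹·154239 ≡ 196599·154239 ≡ 166598 (mod 208861).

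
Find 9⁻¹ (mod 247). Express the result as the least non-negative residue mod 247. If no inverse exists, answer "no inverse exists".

55

Run Euclid on (247, 9):
247 = 27×9 + 4
9 = 2×4 + 1
4 = 4×1 + 0
Since gcd(9, 247) = 1, back-substitute to write 1 as a combination:
1 = 9 − 2·4
1 = −2·247 + 55·9
So 9·55 ≡ 1 (mod 247).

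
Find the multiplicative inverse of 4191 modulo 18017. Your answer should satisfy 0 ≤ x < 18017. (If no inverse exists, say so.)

Apply the Euclidean algorithm to 18017 and 4191:
18017 = 4·4191 + 1253
4191 = 3·1253 + 432
1253 = 2·432 + 389
432 = 1·389 + 43
389 = 9·43 + 2
43 = 21·2 + 1
2 = 2·1 + 0
gcd = 1, so the inverse exists. Back-substitute:
1 = 43 − 21·2
1 = −21·389 + 190·43
1 = 190·432 − 211·389
1 = −211·1253 + 612·432
1 = 612·4191 − 2047·1253
1 = −2047·18017 + 8800·4191
So 4191·8800 ≡ 1 (mod 18017).

8800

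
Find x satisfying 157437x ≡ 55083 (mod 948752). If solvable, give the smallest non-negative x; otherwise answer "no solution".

First find gcd(157437, 948752):
948752 = 6×157437 + 4130
157437 = 38×4130 + 497
4130 = 8×497 + 154
497 = 3×154 + 35
154 = 4×35 + 14
35 = 2×14 + 7
14 = 2×7 + 0
gcd = 7 and 7 | 55083, so solutions exist. Divide through by 7: 22491x ≡ 7869 (mod 135536).
Now find 22491⁻¹ mod 135536:
135536 = 6×22491 + 590
22491 = 38×590 + 71
590 = 8×71 + 22
71 = 3×22 + 5
22 = 4×5 + 2
5 = 2×2 + 1
2 = 2×1 + 0
Back-substitute:
1 = 5 − 2·2
1 = −2·22 + 9·5
1 = 9·71 − 29·22
1 = −29·590 + 241·71
1 = 241·22491 − 9187·590
1 = −9187·135536 + 55363·22491
So 22491⁻¹ ≡ 55363 (mod 135536).
Then x ≡ 55363·7869 ≡ 38743 (mod 135536); the smallest non-negative solution is x = 38743.

38743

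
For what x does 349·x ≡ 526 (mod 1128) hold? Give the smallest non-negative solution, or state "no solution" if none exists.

454

First find gcd(349, 1128):
1128 = 3·349 + 81
349 = 4·81 + 25
81 = 3·25 + 6
25 = 4·6 + 1
6 = 6·1 + 0
gcd = 1, so a unique solution mod 1128 exists.
Back-substitute for the Bézout coefficients:
1 = 25 − 4·6
1 = −4·81 + 13·25
1 = 13·349 − 56·81
1 = −56·1128 + 181·349
So 349·(181) ≡ 1 (mod 1128), giving 349⁻¹ ≡ 181.
x ≡ 349⁻¹·526 ≡ 181·526 ≡ 454 (mod 1128).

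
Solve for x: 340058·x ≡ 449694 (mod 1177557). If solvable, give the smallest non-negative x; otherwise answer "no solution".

1152633

First find gcd(340058, 1177557):
1177557 = 3·340058 + 157383
340058 = 2·157383 + 25292
157383 = 6·25292 + 5631
25292 = 4·5631 + 2768
5631 = 2·2768 + 95
2768 = 29·95 + 13
95 = 7·13 + 4
13 = 3·4 + 1
4 = 4·1 + 0
gcd = 1, so a unique solution mod 1177557 exists.
Back-substitute for the Bézout coefficients:
1 = 13 − 3·4
1 = −3·95 + 22·13
1 = 22·2768 − 641·95
1 = −641·5631 + 1304·2768
1 = 1304·25292 − 5857·5631
1 = −5857·157383 + 36446·25292
1 = 36446·340058 − 78749·157383
1 = −78749·1177557 + 272693·340058
So 340058·(272693) ≡ 1 (mod 1177557), giving 340058⁻¹ ≡ 272693.
x ≡ 340058⁻¹·449694 ≡ 272693·449694 ≡ 1152633 (mod 1177557).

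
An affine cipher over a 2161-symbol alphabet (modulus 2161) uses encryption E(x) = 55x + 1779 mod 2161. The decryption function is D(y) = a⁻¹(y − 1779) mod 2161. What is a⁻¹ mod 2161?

Run Euclid on (2161, 55):
2161 = 39×55 + 16
55 = 3×16 + 7
16 = 2×7 + 2
7 = 3×2 + 1
2 = 2×1 + 0
gcd = 1, so the inverse exists. Back-substitute:
1 = 7 − 3·2
1 = −3·16 + 7·7
1 = 7·55 − 24·16
1 = −24·2161 + 943·55
So 55·943 ≡ 1 (mod 2161).

943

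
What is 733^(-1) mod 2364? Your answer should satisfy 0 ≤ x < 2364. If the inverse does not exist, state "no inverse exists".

gcd(2364, 733) by repeated division:
2364 = 3*733 + 165
733 = 4*165 + 73
165 = 2*73 + 19
73 = 3*19 + 16
19 = 1*16 + 3
16 = 5*3 + 1
3 = 3*1 + 0
The gcd is 1. Working backward:
1 = 16 − 5·3
1 = −5·19 + 6·16
1 = 6·73 − 23·19
1 = −23·165 + 52·73
1 = 52·733 − 231·165
1 = −231·2364 + 745·733
So 733·745 ≡ 1 (mod 2364).

745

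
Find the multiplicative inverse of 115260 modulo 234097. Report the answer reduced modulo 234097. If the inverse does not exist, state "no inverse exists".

70288

Extended Euclidean algorithm:
234097 = 2*115260 + 3577
115260 = 32*3577 + 796
3577 = 4*796 + 393
796 = 2*393 + 10
393 = 39*10 + 3
10 = 3*3 + 1
3 = 3*1 + 0
gcd = 1, so the inverse exists. Back-substitute:
1 = 10 − 3·3
1 = −3·393 + 118·10
1 = 118·796 − 239·393
1 = −239·3577 + 1074·796
1 = 1074·115260 − 34607·3577
1 = −34607·234097 + 70288·115260
So 115260·70288 ≡ 1 (mod 234097).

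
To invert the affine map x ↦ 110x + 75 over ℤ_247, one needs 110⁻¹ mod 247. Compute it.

Run Euclid on (247, 110):
247 = 2×110 + 27
110 = 4×27 + 2
27 = 13×2 + 1
2 = 2×1 + 0
gcd = 1, so the inverse exists. Back-substitute:
1 = 27 − 13·2
1 = −13·110 + 53·27
1 = 53·247 − 119·110
So 110·(-119) ≡ 1 (mod 247), and -119 ≡ 128 (mod 247).

128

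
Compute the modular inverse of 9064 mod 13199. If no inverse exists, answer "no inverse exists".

gcd(13199, 9064) by repeated division:
13199 = 1*9064 + 4135
9064 = 2*4135 + 794
4135 = 5*794 + 165
794 = 4*165 + 134
165 = 1*134 + 31
134 = 4*31 + 10
31 = 3*10 + 1
10 = 10*1 + 0
Since gcd(9064, 13199) = 1, back-substitute to write 1 as a combination:
1 = 31 − 3·10
1 = −3·134 + 13·31
1 = 13·165 − 16·134
1 = −16·794 + 77·165
1 = 77·4135 − 401·794
1 = −401·9064 + 879·4135
1 = 879·13199 − 1280·9064
Hence 9064⁻¹ ≡ -1280 ≡ 11919 (mod 13199).

11919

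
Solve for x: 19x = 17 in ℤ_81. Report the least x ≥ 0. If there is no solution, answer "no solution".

First find gcd(19, 81):
81 = 4·19 + 5
19 = 3·5 + 4
5 = 1·4 + 1
4 = 4·1 + 0
gcd = 1, so a unique solution mod 81 exists.
Back-substitute for the Bézout coefficients:
1 = 5 − 4
1 = −19 + 4·5
1 = 4·81 − 17·19
So 19·(-17) ≡ 1 (mod 81), giving 19⁻¹ ≡ 64.
x ≡ 19⁻¹·17 ≡ 64·17 ≡ 35 (mod 81).

35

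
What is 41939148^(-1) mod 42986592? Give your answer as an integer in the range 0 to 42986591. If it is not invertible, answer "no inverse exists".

no inverse exists

Euclidean algorithm on 42986592, 41939148:
42986592 = 1×41939148 + 1047444
41939148 = 40×1047444 + 41388
1047444 = 25×41388 + 12744
41388 = 3×12744 + 3156
12744 = 4×3156 + 120
3156 = 26×120 + 36
120 = 3×36 + 12
36 = 3×12 + 0
The gcd is 12, not 1, hence no inverse exists.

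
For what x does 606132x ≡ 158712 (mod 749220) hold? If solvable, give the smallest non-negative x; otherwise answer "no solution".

13686

First find gcd(606132, 749220):
749220 = 1×606132 + 143088
606132 = 4×143088 + 33780
143088 = 4×33780 + 7968
33780 = 4×7968 + 1908
7968 = 4×1908 + 336
1908 = 5×336 + 228
336 = 1×228 + 108
228 = 2×108 + 12
108 = 9×12 + 0
gcd = 12 and 12 | 158712, so solutions exist. Divide through by 12: 50511x ≡ 13226 (mod 62435).
Now find 50511⁻¹ mod 62435:
62435 = 1×50511 + 11924
50511 = 4×11924 + 2815
11924 = 4×2815 + 664
2815 = 4×664 + 159
664 = 4×159 + 28
159 = 5×28 + 19
28 = 1×19 + 9
19 = 2×9 + 1
9 = 9×1 + 0
Back-substitute:
1 = 19 − 2·9
1 = −2·28 + 3·19
1 = 3·159 − 17·28
1 = −17·664 + 71·159
1 = 71·2815 − 301·664
1 = −301·11924 + 1275·2815
1 = 1275·50511 − 5401·11924
1 = −5401·62435 + 6676·50511
So 50511⁻¹ ≡ 6676 (mod 62435).
Then x ≡ 6676·13226 ≡ 13686 (mod 62435); the smallest non-negative solution is x = 13686.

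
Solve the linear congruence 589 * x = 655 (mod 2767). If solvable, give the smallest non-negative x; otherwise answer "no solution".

First find gcd(589, 2767):
2767 = 4×589 + 411
589 = 1×411 + 178
411 = 2×178 + 55
178 = 3×55 + 13
55 = 4×13 + 3
13 = 4×3 + 1
3 = 3×1 + 0
gcd = 1, so a unique solution mod 2767 exists.
Back-substitute for the Bézout coefficients:
1 = 13 − 4·3
1 = −4·55 + 17·13
1 = 17·178 − 55·55
1 = −55·411 + 127·178
1 = 127·589 − 182·411
1 = −182·2767 + 855·589
So 589·(855) ≡ 1 (mod 2767), giving 589⁻¹ ≡ 855.
x ≡ 589⁻¹·655 ≡ 855·655 ≡ 1091 (mod 2767).

1091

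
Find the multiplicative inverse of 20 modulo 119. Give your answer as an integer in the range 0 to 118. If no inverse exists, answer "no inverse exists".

6

Run Euclid on (119, 20):
119 = 5×20 + 19
20 = 1×19 + 1
19 = 19×1 + 0
Since gcd(20, 119) = 1, back-substitute to write 1 as a combination:
1 = 20 − 19
1 = −119 + 6·20
So 20·6 ≡ 1 (mod 119).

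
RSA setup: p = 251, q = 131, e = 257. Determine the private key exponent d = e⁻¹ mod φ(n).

φ(n) = (p−1)(q−1) = 250·130 = 32500.
Need d with 257·d ≡ 1 (mod 32500). Apply the extended Euclidean algorithm:
32500 = 126·257 + 118
257 = 2·118 + 21
118 = 5·21 + 13
21 = 1·13 + 8
13 = 1·8 + 5
8 = 1·5 + 3
5 = 1·3 + 2
3 = 1·2 + 1
2 = 2·1 + 0
Back-substitute:
1 = 3 − 2
1 = −5 + 2·3
1 = 2·8 − 3·5
1 = −3·13 + 5·8
1 = 5·21 − 8·13
1 = −8·118 + 45·21
1 = 45·257 − 98·118
1 = −98·32500 + 12393·257
So 257·12393 ≡ 1 (mod 32500), hence d = 12393.

12393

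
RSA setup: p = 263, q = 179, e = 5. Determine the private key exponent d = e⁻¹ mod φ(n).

φ(n) = (p−1)(q−1) = 262·178 = 46636.
Need d with 5·d ≡ 1 (mod 46636). Apply the extended Euclidean algorithm:
46636 = 9327·5 + 1
5 = 5·1 + 0
Back-substitute:
1 = 46636 − 9327·5
So 5·(-9327) ≡ 1 (mod 46636), hence d ≡ -9327 ≡ 37309 (mod 46636).

37309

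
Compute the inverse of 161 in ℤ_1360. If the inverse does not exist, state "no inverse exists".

321

Apply the Euclidean algorithm to 1360 and 161:
1360 = 8*161 + 72
161 = 2*72 + 17
72 = 4*17 + 4
17 = 4*4 + 1
4 = 4*1 + 0
gcd = 1, so the inverse exists. Back-substitute:
1 = 17 − 4·4
1 = −4·72 + 17·17
1 = 17·161 − 38·72
1 = −38·1360 + 321·161
So 161·321 ≡ 1 (mod 1360).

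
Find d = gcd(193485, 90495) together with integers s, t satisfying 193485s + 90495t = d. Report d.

15

Apply Euclid's algorithm to 193485 and 90495:
193485 = 2*90495 + 12495
90495 = 7*12495 + 3030
12495 = 4*3030 + 375
3030 = 8*375 + 30
375 = 12*30 + 15
30 = 2*15 + 0
gcd(193485, 90495) = 15.
Express as a combination:
15 = 375 − 12·30
15 = −12·3030 + 97·375
15 = 97·12495 − 400·3030
15 = −400·90495 + 2897·12495
15 = 2897·193485 − 6194·90495
So 15 = (2897)·193485 + (-6194)·90495.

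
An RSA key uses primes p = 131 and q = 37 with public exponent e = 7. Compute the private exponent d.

φ(n) = (p−1)(q−1) = 130·36 = 4680.
Need d with 7·d ≡ 1 (mod 4680). Apply the extended Euclidean algorithm:
4680 = 668·7 + 4
7 = 1·4 + 3
4 = 1·3 + 1
3 = 3·1 + 0
Back-substitute:
1 = 4 − 3
1 = −7 + 2·4
1 = 2·4680 − 1337·7
So 7·(-1337) ≡ 1 (mod 4680), hence d ≡ -1337 ≡ 3343 (mod 4680).

3343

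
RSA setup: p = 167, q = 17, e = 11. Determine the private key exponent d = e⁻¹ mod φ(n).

φ(n) = (p−1)(q−1) = 166·16 = 2656.
Need d with 11·d ≡ 1 (mod 2656). Apply the extended Euclidean algorithm:
2656 = 241·11 + 5
11 = 2·5 + 1
5 = 5·1 + 0
Back-substitute:
1 = 11 − 2·5
1 = −2·2656 + 483·11
So 11·483 ≡ 1 (mod 2656), hence d = 483.

483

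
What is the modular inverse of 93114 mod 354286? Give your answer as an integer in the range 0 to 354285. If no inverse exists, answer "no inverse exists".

Compute gcd(93114, 354286):
354286 = 3·93114 + 74944
93114 = 1·74944 + 18170
74944 = 4·18170 + 2264
18170 = 8·2264 + 58
2264 = 39·58 + 2
58 = 29·2 + 0
Since gcd = 2 > 1, 93114 is not a unit mod 354286.

no inverse exists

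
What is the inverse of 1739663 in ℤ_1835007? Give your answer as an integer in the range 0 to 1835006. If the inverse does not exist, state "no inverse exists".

214922

gcd(1835007, 1739663) by repeated division:
1835007 = 1·1739663 + 95344
1739663 = 18·95344 + 23471
95344 = 4·23471 + 1460
23471 = 16·1460 + 111
1460 = 13·111 + 17
111 = 6·17 + 9
17 = 1·9 + 8
9 = 1·8 + 1
8 = 8·1 + 0
Since gcd(1739663, 1835007) = 1, back-substitute to write 1 as a combination:
1 = 9 − 8
1 = −17 + 2·9
1 = 2·111 − 13·17
1 = −13·1460 + 171·111
1 = 171·23471 − 2749·1460
1 = −2749·95344 + 11167·23471
1 = 11167·1739663 − 203755·95344
1 = −203755·1835007 + 214922·1739663
So 1739663·214922 ≡ 1 (mod 1835007).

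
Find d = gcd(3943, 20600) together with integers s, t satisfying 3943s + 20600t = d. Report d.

Repeated division:
20600 = 5×3943 + 885
3943 = 4×885 + 403
885 = 2×403 + 79
403 = 5×79 + 8
79 = 9×8 + 7
8 = 1×7 + 1
7 = 7×1 + 0
gcd(3943, 20600) = 1.
Express as a combination:
1 = 8 − 7
1 = −79 + 10·8
1 = 10·403 − 51·79
1 = −51·885 + 112·403
1 = 112·3943 − 499·885
1 = −499·20600 + 2607·3943
So 1 = (-499)·20600 + (2607)·3943.

1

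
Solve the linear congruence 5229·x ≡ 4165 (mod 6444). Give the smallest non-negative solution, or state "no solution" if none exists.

no solution

gcd(5229, 6444):
6444 = 1*5229 + 1215
5229 = 4*1215 + 369
1215 = 3*369 + 108
369 = 3*108 + 45
108 = 2*45 + 18
45 = 2*18 + 9
18 = 2*9 + 0
gcd = 9, but 9 ∤ 4165, so the congruence has no solution.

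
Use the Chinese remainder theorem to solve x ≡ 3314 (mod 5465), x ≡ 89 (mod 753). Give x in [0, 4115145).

3200339

Write x = 3314 + 5465·k. Then 5465·k ≡ 89 − 3314 ≡ 540 (mod 753).
Need 5465⁻¹ mod 753. Extended Euclid on (753, 194):
753 = 3×194 + 171
194 = 1×171 + 23
171 = 7×23 + 10
23 = 2×10 + 3
10 = 3×3 + 1
3 = 3×1 + 0
Back-substitute:
1 = 10 − 3·3
1 = −3·23 + 7·10
1 = 7·171 − 52·23
1 = −52·194 + 59·171
1 = 59·753 − 229·194
5465⁻¹ ≡ 524 (mod 753), so k ≡ 524·540 ≡ 585 (mod 753).
x = 3314 + 5465·585 = 3200339.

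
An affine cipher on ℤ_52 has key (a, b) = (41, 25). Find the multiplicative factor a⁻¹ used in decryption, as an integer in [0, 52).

33

Apply the Euclidean algorithm to 52 and 41:
52 = 1×41 + 11
41 = 3×11 + 8
11 = 1×8 + 3
8 = 2×3 + 2
3 = 1×2 + 1
2 = 2×1 + 0
The gcd is 1. Working backward:
1 = 3 − 2
1 = −8 + 3·3
1 = 3·11 − 4·8
1 = −4·41 + 15·11
1 = 15·52 − 19·41
So 41·(-19) ≡ 1 (mod 52), and -19 ≡ 33 (mod 52).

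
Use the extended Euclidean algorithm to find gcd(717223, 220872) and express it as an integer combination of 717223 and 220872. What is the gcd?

1

Repeated division:
717223 = 3×220872 + 54607
220872 = 4×54607 + 2444
54607 = 22×2444 + 839
2444 = 2×839 + 766
839 = 1×766 + 73
766 = 10×73 + 36
73 = 2×36 + 1
36 = 36×1 + 0
gcd(717223, 220872) = 1.
Working backward:
1 = 73 − 2·36
1 = −2·766 + 21·73
1 = 21·839 − 23·766
1 = −23·2444 + 67·839
1 = 67·54607 − 1497·2444
1 = −1497·220872 + 6055·54607
1 = 6055·717223 − 19662·220872
So 1 = (6055)·717223 + (-19662)·220872.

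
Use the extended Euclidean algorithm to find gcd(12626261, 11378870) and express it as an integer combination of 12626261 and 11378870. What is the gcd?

1

Apply Euclid's algorithm to 12626261 and 11378870:
12626261 = 1*11378870 + 1247391
11378870 = 9*1247391 + 152351
1247391 = 8*152351 + 28583
152351 = 5*28583 + 9436
28583 = 3*9436 + 275
9436 = 34*275 + 86
275 = 3*86 + 17
86 = 5*17 + 1
17 = 17*1 + 0
gcd(12626261, 11378870) = 1.
Back-substituting:
1 = 86 − 5·17
1 = −5·275 + 16·86
1 = 16·9436 − 549·275
1 = −549·28583 + 1663·9436
1 = 1663·152351 − 8864·28583
1 = −8864·1247391 + 72575·152351
1 = 72575·11378870 − 662039·1247391
1 = −662039·12626261 + 734614·11378870
So 1 = (-662039)·12626261 + (734614)·11378870.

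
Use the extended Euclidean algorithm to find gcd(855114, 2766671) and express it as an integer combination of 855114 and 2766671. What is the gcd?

Apply Euclid's algorithm to 2766671 and 855114:
2766671 = 3*855114 + 201329
855114 = 4*201329 + 49798
201329 = 4*49798 + 2137
49798 = 23*2137 + 647
2137 = 3*647 + 196
647 = 3*196 + 59
196 = 3*59 + 19
59 = 3*19 + 2
19 = 9*2 + 1
2 = 2*1 + 0
gcd(855114, 2766671) = 1.
Working backward:
1 = 19 − 9·2
1 = −9·59 + 28·19
1 = 28·196 − 93·59
1 = −93·647 + 307·196
1 = 307·2137 − 1014·647
1 = −1014·49798 + 23629·2137
1 = 23629·201329 − 95530·49798
1 = −95530·855114 + 405749·201329
1 = 405749·2766671 − 1312777·855114
So 1 = (405749)·2766671 + (-1312777)·855114.

1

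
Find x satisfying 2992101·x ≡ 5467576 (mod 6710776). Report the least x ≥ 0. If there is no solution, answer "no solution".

4843000

First find gcd(2992101, 6710776):
6710776 = 2*2992101 + 726574
2992101 = 4*726574 + 85805
726574 = 8*85805 + 40134
85805 = 2*40134 + 5537
40134 = 7*5537 + 1375
5537 = 4*1375 + 37
1375 = 37*37 + 6
37 = 6*6 + 1
6 = 6*1 + 0
gcd = 1, so a unique solution mod 6710776 exists.
Back-substitute for the Bézout coefficients:
1 = 37 − 6·6
1 = −6·1375 + 223·37
1 = 223·5537 − 898·1375
1 = −898·40134 + 6509·5537
1 = 6509·85805 − 13916·40134
1 = −13916·726574 + 117837·85805
1 = 117837·2992101 − 485264·726574
1 = −485264·6710776 + 1088365·2992101
So 2992101·(1088365) ≡ 1 (mod 6710776), giving 2992101⁻¹ ≡ 1088365.
x ≡ 2992101⁻¹·5467576 ≡ 1088365·5467576 ≡ 4843000 (mod 6710776).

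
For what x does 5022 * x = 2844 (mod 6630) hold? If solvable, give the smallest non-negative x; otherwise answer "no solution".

First find gcd(5022, 6630):
6630 = 1·5022 + 1608
5022 = 3·1608 + 198
1608 = 8·198 + 24
198 = 8·24 + 6
24 = 4·6 + 0
gcd = 6 and 6 | 2844, so solutions exist. Divide through by 6: 837x ≡ 474 (mod 1105).
Now find 837⁻¹ mod 1105:
1105 = 1·837 + 268
837 = 3·268 + 33
268 = 8·33 + 4
33 = 8·4 + 1
4 = 4·1 + 0
Back-substitute:
1 = 33 − 8·4
1 = −8·268 + 65·33
1 = 65·837 − 203·268
1 = −203·1105 + 268·837
So 837⁻¹ ≡ 268 (mod 1105).
Then x ≡ 268·474 ≡ 1062 (mod 1105); the smallest non-negative solution is x = 1062.

1062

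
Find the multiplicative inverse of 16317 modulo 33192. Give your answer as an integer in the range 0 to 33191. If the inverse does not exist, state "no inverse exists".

Euclidean algorithm on 33192, 16317:
33192 = 2×16317 + 558
16317 = 29×558 + 135
558 = 4×135 + 18
135 = 7×18 + 9
18 = 2×9 + 0
Since gcd = 9 > 1, 16317 is not a unit mod 33192.

no inverse exists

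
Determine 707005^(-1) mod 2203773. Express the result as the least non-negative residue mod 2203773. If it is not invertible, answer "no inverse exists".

no inverse exists

Euclidean algorithm on 2203773, 707005:
2203773 = 3×707005 + 82758
707005 = 8×82758 + 44941
82758 = 1×44941 + 37817
44941 = 1×37817 + 7124
37817 = 5×7124 + 2197
7124 = 3×2197 + 533
2197 = 4×533 + 65
533 = 8×65 + 13
65 = 5×13 + 0
Since gcd = 13 > 1, 707005 is not a unit mod 2203773.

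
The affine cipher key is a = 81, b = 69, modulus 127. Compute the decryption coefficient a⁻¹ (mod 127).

Run Euclid on (127, 81):
127 = 1·81 + 46
81 = 1·46 + 35
46 = 1·35 + 11
35 = 3·11 + 2
11 = 5·2 + 1
2 = 2·1 + 0
The gcd is 1. Working backward:
1 = 11 − 5·2
1 = −5·35 + 16·11
1 = 16·46 − 21·35
1 = −21·81 + 37·46
1 = 37·127 − 58·81
So 81·(-58) ≡ 1 (mod 127), and -58 ≡ 69 (mod 127).

69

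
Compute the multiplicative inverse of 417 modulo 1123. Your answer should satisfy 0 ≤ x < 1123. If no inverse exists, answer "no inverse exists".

272

Run Euclid on (1123, 417):
1123 = 2*417 + 289
417 = 1*289 + 128
289 = 2*128 + 33
128 = 3*33 + 29
33 = 1*29 + 4
29 = 7*4 + 1
4 = 4*1 + 0
Since gcd(417, 1123) = 1, back-substitute to write 1 as a combination:
1 = 29 − 7·4
1 = −7·33 + 8·29
1 = 8·128 − 31·33
1 = −31·289 + 70·128
1 = 70·417 − 101·289
1 = −101·1123 + 272·417
So 417·272 ≡ 1 (mod 1123).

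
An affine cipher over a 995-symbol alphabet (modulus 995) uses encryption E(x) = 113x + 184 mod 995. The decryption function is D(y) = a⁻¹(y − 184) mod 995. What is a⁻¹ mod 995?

317

Apply the Euclidean algorithm to 995 and 113:
995 = 8·113 + 91
113 = 1·91 + 22
91 = 4·22 + 3
22 = 7·3 + 1
3 = 3·1 + 0
gcd = 1, so the inverse exists. Back-substitute:
1 = 22 − 7·3
1 = −7·91 + 29·22
1 = 29·113 − 36·91
1 = −36·995 + 317·113
So 113·317 ≡ 1 (mod 995).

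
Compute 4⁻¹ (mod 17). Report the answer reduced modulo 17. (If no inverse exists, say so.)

Run Euclid on (17, 4):
17 = 4×4 + 1
4 = 4×1 + 0
gcd = 1, so the inverse exists. Back-substitute:
1 = 17 − 4·4
Thus 4·(-4) ≡ 1 (mod 17); reducing, -4 mod 17 = 13.

13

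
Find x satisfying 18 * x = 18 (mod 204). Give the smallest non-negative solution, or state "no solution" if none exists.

First find gcd(18, 204):
204 = 11·18 + 6
18 = 3·6 + 0
gcd = 6 and 6 | 18, so solutions exist. Divide through by 6: 3x ≡ 3 (mod 34).
Now find 3⁻¹ mod 34:
34 = 11*3 + 1
3 = 3*1 + 0
Back-substitute:
1 = 34 − 11·3
So 3·(-11) ≡ 1 (mod 34), i.e. 3⁻¹ ≡ 23.
Then x ≡ 23·3 ≡ 1 (mod 34); the smallest non-negative solution is x = 1.

1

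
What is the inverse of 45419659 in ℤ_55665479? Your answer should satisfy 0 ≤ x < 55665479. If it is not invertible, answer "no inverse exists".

8794708

gcd(55665479, 45419659) by repeated division:
55665479 = 1*45419659 + 10245820
45419659 = 4*10245820 + 4436379
10245820 = 2*4436379 + 1373062
4436379 = 3*1373062 + 317193
1373062 = 4*317193 + 104290
317193 = 3*104290 + 4323
104290 = 24*4323 + 538
4323 = 8*538 + 19
538 = 28*19 + 6
19 = 3*6 + 1
6 = 6*1 + 0
gcd = 1, so the inverse exists. Back-substitute:
1 = 19 − 3·6
1 = −3·538 + 85·19
1 = 85·4323 − 683·538
1 = −683·104290 + 16477·4323
1 = 16477·317193 − 50114·104290
1 = −50114·1373062 + 216933·317193
1 = 216933·4436379 − 700913·1373062
1 = −700913·10245820 + 1618759·4436379
1 = 1618759·45419659 − 7175949·10245820
1 = −7175949·55665479 + 8794708·45419659
So 45419659·8794708 ≡ 1 (mod 55665479).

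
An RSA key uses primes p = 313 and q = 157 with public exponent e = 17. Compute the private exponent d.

φ(n) = (p−1)(q−1) = 312·156 = 48672.
Need d with 17·d ≡ 1 (mod 48672). Apply the extended Euclidean algorithm:
48672 = 2863×17 + 1
17 = 17×1 + 0
Back-substitute:
1 = 48672 − 2863·17
So 17·(-2863) ≡ 1 (mod 48672), hence d ≡ -2863 ≡ 45809 (mod 48672).

45809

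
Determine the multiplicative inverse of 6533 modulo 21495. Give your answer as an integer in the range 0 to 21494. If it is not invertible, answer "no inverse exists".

Run Euclid on (21495, 6533):
21495 = 3*6533 + 1896
6533 = 3*1896 + 845
1896 = 2*845 + 206
845 = 4*206 + 21
206 = 9*21 + 17
21 = 1*17 + 4
17 = 4*4 + 1
4 = 4*1 + 0
gcd = 1, so the inverse exists. Back-substitute:
1 = 17 − 4·4
1 = −4·21 + 5·17
1 = 5·206 − 49·21
1 = −49·845 + 201·206
1 = 201·1896 − 451·845
1 = −451·6533 + 1554·1896
1 = 1554·21495 − 5113·6533
Hence 6533⁻¹ ≡ -5113 ≡ 16382 (mod 21495).

16382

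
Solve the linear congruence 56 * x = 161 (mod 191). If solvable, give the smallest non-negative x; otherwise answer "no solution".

First find gcd(56, 191):
191 = 3·56 + 23
56 = 2·23 + 10
23 = 2·10 + 3
10 = 3·3 + 1
3 = 3·1 + 0
gcd = 1, so a unique solution mod 191 exists.
Back-substitute for the Bézout coefficients:
1 = 10 − 3·3
1 = −3·23 + 7·10
1 = 7·56 − 17·23
1 = −17·191 + 58·56
So 56·(58) ≡ 1 (mod 191), giving 56⁻¹ ≡ 58.
x ≡ 56⁻¹·161 ≡ 58·161 ≡ 170 (mod 191).

170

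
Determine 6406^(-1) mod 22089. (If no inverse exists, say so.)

gcd(22089, 6406) by repeated division:
22089 = 3×6406 + 2871
6406 = 2×2871 + 664
2871 = 4×664 + 215
664 = 3×215 + 19
215 = 11×19 + 6
19 = 3×6 + 1
6 = 6×1 + 0
The gcd is 1. Working backward:
1 = 19 − 3·6
1 = −3·215 + 34·19
1 = 34·664 − 105·215
1 = −105·2871 + 454·664
1 = 454·6406 − 1013·2871
1 = −1013·22089 + 3493·6406
So 6406·3493 ≡ 1 (mod 22089).

3493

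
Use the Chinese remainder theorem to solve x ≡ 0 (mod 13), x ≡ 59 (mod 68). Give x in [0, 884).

195

Write x = 0 + 13·k. Then 13·k ≡ 59 − 0 ≡ 59 (mod 68).
Need 13⁻¹ mod 68. Extended Euclid on (68, 13):
68 = 5·13 + 3
13 = 4·3 + 1
3 = 3·1 + 0
Back-substitute:
1 = 13 − 4·3
1 = −4·68 + 21·13
13⁻¹ ≡ 21 (mod 68), so k ≡ 21·59 ≡ 15 (mod 68).
x = 0 + 13·15 = 195.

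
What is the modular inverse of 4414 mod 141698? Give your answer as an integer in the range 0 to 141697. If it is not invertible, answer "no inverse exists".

Euclidean algorithm on 141698, 4414:
141698 = 32·4414 + 450
4414 = 9·450 + 364
450 = 1·364 + 86
364 = 4·86 + 20
86 = 4·20 + 6
20 = 3·6 + 2
6 = 3·2 + 0
The gcd is 2, not 1, hence no inverse exists.

no inverse exists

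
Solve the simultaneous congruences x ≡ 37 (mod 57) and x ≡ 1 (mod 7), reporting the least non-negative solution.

Write x = 37 + 57·k. Then 57·k ≡ 1 − 37 ≡ 6 (mod 7).
Need 57⁻¹ mod 7. Extended Euclid on (7, 1):
7 = 7·1 + 0
57⁻¹ ≡ 1 (mod 7), so k ≡ 1·6 ≡ 6 (mod 7).
x = 37 + 57·6 = 379.

379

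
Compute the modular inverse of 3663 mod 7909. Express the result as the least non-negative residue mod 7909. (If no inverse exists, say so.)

no inverse exists

Euclidean algorithm on 7909, 3663:
7909 = 2×3663 + 583
3663 = 6×583 + 165
583 = 3×165 + 88
165 = 1×88 + 77
88 = 1×77 + 11
77 = 7×11 + 0
The gcd is 11, not 1, hence no inverse exists.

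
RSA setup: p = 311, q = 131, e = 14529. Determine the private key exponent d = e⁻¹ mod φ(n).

φ(n) = (p−1)(q−1) = 310·130 = 40300.
Need d with 14529·d ≡ 1 (mod 40300). Apply the extended Euclidean algorithm:
40300 = 2*14529 + 11242
14529 = 1*11242 + 3287
11242 = 3*3287 + 1381
3287 = 2*1381 + 525
1381 = 2*525 + 331
525 = 1*331 + 194
331 = 1*194 + 137
194 = 1*137 + 57
137 = 2*57 + 23
57 = 2*23 + 11
23 = 2*11 + 1
11 = 11*1 + 0
Back-substitute:
1 = 23 − 2·11
1 = −2·57 + 5·23
1 = 5·137 − 12·57
1 = −12·194 + 17·137
1 = 17·331 − 29·194
1 = −29·525 + 46·331
1 = 46·1381 − 121·525
1 = −121·3287 + 288·1381
1 = 288·11242 − 985·3287
1 = −985·14529 + 1273·11242
1 = 1273·40300 − 3531·14529
So 14529·(-3531) ≡ 1 (mod 40300), hence d ≡ -3531 ≡ 36769 (mod 40300).

36769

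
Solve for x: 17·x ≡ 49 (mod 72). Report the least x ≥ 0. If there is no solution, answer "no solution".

First find gcd(17, 72):
72 = 4·17 + 4
17 = 4·4 + 1
4 = 4·1 + 0
gcd = 1, so a unique solution mod 72 exists.
Back-substitute for the Bézout coefficients:
1 = 17 − 4·4
1 = −4·72 + 17·17
So 17·(17) ≡ 1 (mod 72), giving 17⁻¹ ≡ 17.
x ≡ 17⁻¹·49 ≡ 17·49 ≡ 41 (mod 72).

41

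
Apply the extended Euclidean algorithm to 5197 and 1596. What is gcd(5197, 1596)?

Repeated division:
5197 = 3×1596 + 409
1596 = 3×409 + 369
409 = 1×369 + 40
369 = 9×40 + 9
40 = 4×9 + 4
9 = 2×4 + 1
4 = 4×1 + 0
gcd(5197, 1596) = 1.
Back-substituting:
1 = 9 − 2·4
1 = −2·40 + 9·9
1 = 9·369 − 83·40
1 = −83·409 + 92·369
1 = 92·1596 − 359·409
1 = −359·5197 + 1169·1596
So 1 = (-359)·5197 + (1169)·1596.

1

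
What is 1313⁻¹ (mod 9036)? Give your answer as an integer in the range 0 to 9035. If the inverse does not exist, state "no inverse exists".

gcd(9036, 1313) by repeated division:
9036 = 6*1313 + 1158
1313 = 1*1158 + 155
1158 = 7*155 + 73
155 = 2*73 + 9
73 = 8*9 + 1
9 = 9*1 + 0
Since gcd(1313, 9036) = 1, back-substitute to write 1 as a combination:
1 = 73 − 8·9
1 = −8·155 + 17·73
1 = 17·1158 − 127·155
1 = −127·1313 + 144·1158
1 = 144·9036 − 991·1313
So 1313·(-991) ≡ 1 (mod 9036), and -991 ≡ 8045 (mod 9036).

8045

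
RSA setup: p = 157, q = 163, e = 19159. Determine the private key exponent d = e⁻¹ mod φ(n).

16735

φ(n) = (p−1)(q−1) = 156·162 = 25272.
Need d with 19159·d ≡ 1 (mod 25272). Apply the extended Euclidean algorithm:
25272 = 1*19159 + 6113
19159 = 3*6113 + 820
6113 = 7*820 + 373
820 = 2*373 + 74
373 = 5*74 + 3
74 = 24*3 + 2
3 = 1*2 + 1
2 = 2*1 + 0
Back-substitute:
1 = 3 − 2
1 = −74 + 25·3
1 = 25·373 − 126·74
1 = −126·820 + 277·373
1 = 277·6113 − 2065·820
1 = −2065·19159 + 6472·6113
1 = 6472·25272 − 8537·19159
So 19159·(-8537) ≡ 1 (mod 25272), hence d ≡ -8537 ≡ 16735 (mod 25272).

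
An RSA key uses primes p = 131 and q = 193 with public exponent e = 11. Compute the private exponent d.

φ(n) = (p−1)(q−1) = 130·192 = 24960.
Need d with 11·d ≡ 1 (mod 24960). Apply the extended Euclidean algorithm:
24960 = 2269*11 + 1
11 = 11*1 + 0
Back-substitute:
1 = 24960 − 2269·11
So 11·(-2269) ≡ 1 (mod 24960), hence d ≡ -2269 ≡ 22691 (mod 24960).

22691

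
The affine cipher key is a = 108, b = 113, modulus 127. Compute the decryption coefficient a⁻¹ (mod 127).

20

gcd(127, 108) by repeated division:
127 = 1·108 + 19
108 = 5·19 + 13
19 = 1·13 + 6
13 = 2·6 + 1
6 = 6·1 + 0
gcd = 1, so the inverse exists. Back-substitute:
1 = 13 − 2·6
1 = −2·19 + 3·13
1 = 3·108 − 17·19
1 = −17·127 + 20·108
So 108·20 ≡ 1 (mod 127).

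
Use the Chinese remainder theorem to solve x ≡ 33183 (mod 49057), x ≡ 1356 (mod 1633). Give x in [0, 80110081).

37708959

Write x = 33183 + 49057·k. Then 49057·k ≡ 1356 − 33183 ≡ 833 (mod 1633).
Need 49057⁻¹ mod 1633. Extended Euclid on (1633, 67):
1633 = 24×67 + 25
67 = 2×25 + 17
25 = 1×17 + 8
17 = 2×8 + 1
8 = 8×1 + 0
Back-substitute:
1 = 17 − 2·8
1 = −2·25 + 3·17
1 = 3·67 − 8·25
1 = −8·1633 + 195·67
49057⁻¹ ≡ 195 (mod 1633), so k ≡ 195·833 ≡ 768 (mod 1633).
x = 33183 + 49057·768 = 37708959.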